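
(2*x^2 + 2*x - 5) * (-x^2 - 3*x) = -2*x^4 - 8*x^3 - x^2 + 15*x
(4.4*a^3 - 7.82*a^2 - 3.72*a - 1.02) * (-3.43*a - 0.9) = -15.092*a^4 + 22.8626*a^3 + 19.7976*a^2 + 6.8466*a + 0.918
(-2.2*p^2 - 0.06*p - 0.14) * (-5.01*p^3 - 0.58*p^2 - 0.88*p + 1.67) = 11.022*p^5 + 1.5766*p^4 + 2.6722*p^3 - 3.54*p^2 + 0.023*p - 0.2338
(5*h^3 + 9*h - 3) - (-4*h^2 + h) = 5*h^3 + 4*h^2 + 8*h - 3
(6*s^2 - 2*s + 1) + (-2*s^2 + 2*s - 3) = 4*s^2 - 2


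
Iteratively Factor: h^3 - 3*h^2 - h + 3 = (h - 1)*(h^2 - 2*h - 3) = (h - 1)*(h + 1)*(h - 3)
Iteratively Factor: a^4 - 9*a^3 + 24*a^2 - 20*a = (a - 2)*(a^3 - 7*a^2 + 10*a) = a*(a - 2)*(a^2 - 7*a + 10) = a*(a - 5)*(a - 2)*(a - 2)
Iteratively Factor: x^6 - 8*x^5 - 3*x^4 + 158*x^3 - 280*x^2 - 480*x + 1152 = (x + 4)*(x^5 - 12*x^4 + 45*x^3 - 22*x^2 - 192*x + 288) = (x - 3)*(x + 4)*(x^4 - 9*x^3 + 18*x^2 + 32*x - 96) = (x - 3)*(x + 2)*(x + 4)*(x^3 - 11*x^2 + 40*x - 48) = (x - 4)*(x - 3)*(x + 2)*(x + 4)*(x^2 - 7*x + 12) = (x - 4)^2*(x - 3)*(x + 2)*(x + 4)*(x - 3)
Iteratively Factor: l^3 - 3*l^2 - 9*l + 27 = (l - 3)*(l^2 - 9) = (l - 3)*(l + 3)*(l - 3)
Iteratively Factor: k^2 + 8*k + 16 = (k + 4)*(k + 4)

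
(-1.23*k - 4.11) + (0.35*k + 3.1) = -0.88*k - 1.01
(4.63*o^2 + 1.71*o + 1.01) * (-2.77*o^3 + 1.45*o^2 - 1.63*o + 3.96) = -12.8251*o^5 + 1.9768*o^4 - 7.8651*o^3 + 17.012*o^2 + 5.1253*o + 3.9996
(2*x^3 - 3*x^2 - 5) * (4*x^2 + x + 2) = 8*x^5 - 10*x^4 + x^3 - 26*x^2 - 5*x - 10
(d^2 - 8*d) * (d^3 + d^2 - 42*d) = d^5 - 7*d^4 - 50*d^3 + 336*d^2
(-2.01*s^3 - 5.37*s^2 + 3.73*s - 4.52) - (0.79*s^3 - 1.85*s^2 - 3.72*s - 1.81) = -2.8*s^3 - 3.52*s^2 + 7.45*s - 2.71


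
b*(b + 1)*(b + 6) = b^3 + 7*b^2 + 6*b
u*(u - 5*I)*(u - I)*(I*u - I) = I*u^4 + 6*u^3 - I*u^3 - 6*u^2 - 5*I*u^2 + 5*I*u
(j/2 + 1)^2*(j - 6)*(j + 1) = j^4/4 - j^3/4 - 11*j^2/2 - 11*j - 6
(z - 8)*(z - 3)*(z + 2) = z^3 - 9*z^2 + 2*z + 48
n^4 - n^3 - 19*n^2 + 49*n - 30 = (n - 3)*(n - 2)*(n - 1)*(n + 5)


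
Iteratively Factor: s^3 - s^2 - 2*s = (s)*(s^2 - s - 2) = s*(s - 2)*(s + 1)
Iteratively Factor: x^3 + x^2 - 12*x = (x)*(x^2 + x - 12) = x*(x - 3)*(x + 4)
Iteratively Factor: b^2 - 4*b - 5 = (b - 5)*(b + 1)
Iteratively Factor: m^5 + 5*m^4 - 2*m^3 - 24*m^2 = (m - 2)*(m^4 + 7*m^3 + 12*m^2) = m*(m - 2)*(m^3 + 7*m^2 + 12*m) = m^2*(m - 2)*(m^2 + 7*m + 12) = m^2*(m - 2)*(m + 3)*(m + 4)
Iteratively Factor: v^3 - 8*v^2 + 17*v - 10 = (v - 2)*(v^2 - 6*v + 5) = (v - 5)*(v - 2)*(v - 1)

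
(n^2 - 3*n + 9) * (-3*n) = -3*n^3 + 9*n^2 - 27*n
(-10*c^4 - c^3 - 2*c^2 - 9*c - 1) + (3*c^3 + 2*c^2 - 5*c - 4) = -10*c^4 + 2*c^3 - 14*c - 5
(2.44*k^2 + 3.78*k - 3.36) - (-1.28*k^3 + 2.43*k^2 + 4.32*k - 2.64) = 1.28*k^3 + 0.00999999999999979*k^2 - 0.54*k - 0.72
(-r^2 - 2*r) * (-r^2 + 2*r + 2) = r^4 - 6*r^2 - 4*r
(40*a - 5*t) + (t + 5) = 40*a - 4*t + 5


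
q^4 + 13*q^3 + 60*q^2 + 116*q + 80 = (q + 2)^2*(q + 4)*(q + 5)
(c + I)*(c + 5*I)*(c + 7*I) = c^3 + 13*I*c^2 - 47*c - 35*I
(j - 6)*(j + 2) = j^2 - 4*j - 12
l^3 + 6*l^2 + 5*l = l*(l + 1)*(l + 5)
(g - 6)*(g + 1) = g^2 - 5*g - 6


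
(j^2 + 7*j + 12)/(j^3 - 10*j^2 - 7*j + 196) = (j + 3)/(j^2 - 14*j + 49)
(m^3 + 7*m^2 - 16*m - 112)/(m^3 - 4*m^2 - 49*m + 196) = (m + 4)/(m - 7)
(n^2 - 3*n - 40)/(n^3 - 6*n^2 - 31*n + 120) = 1/(n - 3)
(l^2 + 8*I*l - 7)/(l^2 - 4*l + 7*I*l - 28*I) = (l + I)/(l - 4)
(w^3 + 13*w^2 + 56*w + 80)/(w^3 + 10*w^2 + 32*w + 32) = (w + 5)/(w + 2)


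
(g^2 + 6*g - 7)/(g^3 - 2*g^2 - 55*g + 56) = 1/(g - 8)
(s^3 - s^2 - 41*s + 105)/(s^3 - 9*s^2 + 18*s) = (s^2 + 2*s - 35)/(s*(s - 6))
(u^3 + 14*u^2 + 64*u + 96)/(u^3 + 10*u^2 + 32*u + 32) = (u + 6)/(u + 2)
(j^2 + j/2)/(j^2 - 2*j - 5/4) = 2*j/(2*j - 5)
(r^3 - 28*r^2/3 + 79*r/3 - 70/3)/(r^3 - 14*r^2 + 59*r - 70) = (r - 7/3)/(r - 7)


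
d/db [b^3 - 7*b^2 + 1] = b*(3*b - 14)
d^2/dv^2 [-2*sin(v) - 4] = 2*sin(v)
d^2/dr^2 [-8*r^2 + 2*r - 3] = -16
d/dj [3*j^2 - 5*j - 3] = 6*j - 5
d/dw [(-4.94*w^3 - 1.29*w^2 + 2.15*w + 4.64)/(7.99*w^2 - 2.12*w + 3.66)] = (-39.4706*w^4 + 20.9456*w^3 - 68.6849*w^2 - 83.59*w + 17.7058)/(63.8401*w^4 - 33.8776*w^3 + 62.9812*w^2 - 15.5184*w + 13.3956)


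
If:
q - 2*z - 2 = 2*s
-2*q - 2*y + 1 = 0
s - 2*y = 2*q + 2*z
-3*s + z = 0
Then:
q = 2/5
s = -1/5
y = 1/10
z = -3/5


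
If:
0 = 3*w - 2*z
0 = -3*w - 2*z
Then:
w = 0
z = 0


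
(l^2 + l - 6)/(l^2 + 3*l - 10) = (l + 3)/(l + 5)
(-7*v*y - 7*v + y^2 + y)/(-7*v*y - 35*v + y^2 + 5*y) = (y + 1)/(y + 5)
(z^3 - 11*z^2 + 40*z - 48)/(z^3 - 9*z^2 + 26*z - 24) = (z - 4)/(z - 2)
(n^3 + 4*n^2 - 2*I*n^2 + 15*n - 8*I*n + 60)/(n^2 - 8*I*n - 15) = (n^2 + n*(4 + 3*I) + 12*I)/(n - 3*I)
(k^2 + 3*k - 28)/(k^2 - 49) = (k - 4)/(k - 7)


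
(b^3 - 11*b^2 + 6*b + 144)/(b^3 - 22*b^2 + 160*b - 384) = (b + 3)/(b - 8)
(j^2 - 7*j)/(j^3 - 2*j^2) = (j - 7)/(j*(j - 2))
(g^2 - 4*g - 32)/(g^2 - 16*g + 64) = (g + 4)/(g - 8)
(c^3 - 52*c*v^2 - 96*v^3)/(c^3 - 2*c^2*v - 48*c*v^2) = (c + 2*v)/c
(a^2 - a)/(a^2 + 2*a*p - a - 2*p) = a/(a + 2*p)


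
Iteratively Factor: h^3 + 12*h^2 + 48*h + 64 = (h + 4)*(h^2 + 8*h + 16) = (h + 4)^2*(h + 4)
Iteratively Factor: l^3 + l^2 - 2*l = (l - 1)*(l^2 + 2*l) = l*(l - 1)*(l + 2)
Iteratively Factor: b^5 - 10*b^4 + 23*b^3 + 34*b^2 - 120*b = (b - 3)*(b^4 - 7*b^3 + 2*b^2 + 40*b) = b*(b - 3)*(b^3 - 7*b^2 + 2*b + 40) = b*(b - 4)*(b - 3)*(b^2 - 3*b - 10) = b*(b - 5)*(b - 4)*(b - 3)*(b + 2)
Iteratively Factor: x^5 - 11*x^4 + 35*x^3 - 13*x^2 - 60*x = (x - 4)*(x^4 - 7*x^3 + 7*x^2 + 15*x) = x*(x - 4)*(x^3 - 7*x^2 + 7*x + 15) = x*(x - 4)*(x + 1)*(x^2 - 8*x + 15) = x*(x - 5)*(x - 4)*(x + 1)*(x - 3)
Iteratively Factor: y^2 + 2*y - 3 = (y + 3)*(y - 1)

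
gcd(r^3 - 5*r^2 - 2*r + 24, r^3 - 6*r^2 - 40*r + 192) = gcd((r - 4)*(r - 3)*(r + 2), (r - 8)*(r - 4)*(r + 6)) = r - 4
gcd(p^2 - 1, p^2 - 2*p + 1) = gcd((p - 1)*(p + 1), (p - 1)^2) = p - 1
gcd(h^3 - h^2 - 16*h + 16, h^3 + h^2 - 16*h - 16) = h^2 - 16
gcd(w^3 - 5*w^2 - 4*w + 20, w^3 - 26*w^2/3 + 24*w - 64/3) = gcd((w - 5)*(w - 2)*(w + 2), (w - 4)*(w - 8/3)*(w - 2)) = w - 2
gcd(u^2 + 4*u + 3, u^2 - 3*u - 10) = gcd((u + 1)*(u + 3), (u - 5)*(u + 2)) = 1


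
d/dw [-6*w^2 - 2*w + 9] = -12*w - 2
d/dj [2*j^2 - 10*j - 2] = 4*j - 10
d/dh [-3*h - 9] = -3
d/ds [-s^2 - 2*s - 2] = -2*s - 2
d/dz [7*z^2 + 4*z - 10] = 14*z + 4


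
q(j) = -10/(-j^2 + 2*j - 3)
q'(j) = -10*(2*j - 2)/(-j^2 + 2*j - 3)^2 = 20*(1 - j)/(j^2 - 2*j + 3)^2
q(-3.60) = 0.43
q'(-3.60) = 0.17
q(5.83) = 0.39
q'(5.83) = -0.15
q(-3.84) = 0.39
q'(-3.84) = 0.15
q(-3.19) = 0.51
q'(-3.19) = 0.22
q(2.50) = 2.35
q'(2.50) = -1.66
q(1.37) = 4.68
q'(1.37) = -1.62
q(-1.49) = 1.22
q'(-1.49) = 0.74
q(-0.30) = 2.71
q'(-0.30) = 1.91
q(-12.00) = 0.06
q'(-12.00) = 0.01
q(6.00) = 0.37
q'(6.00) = -0.14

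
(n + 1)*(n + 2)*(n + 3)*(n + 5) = n^4 + 11*n^3 + 41*n^2 + 61*n + 30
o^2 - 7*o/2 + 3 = (o - 2)*(o - 3/2)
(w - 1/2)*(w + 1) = w^2 + w/2 - 1/2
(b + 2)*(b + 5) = b^2 + 7*b + 10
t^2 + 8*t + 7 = (t + 1)*(t + 7)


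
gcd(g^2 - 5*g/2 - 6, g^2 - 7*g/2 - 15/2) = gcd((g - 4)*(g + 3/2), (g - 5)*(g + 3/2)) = g + 3/2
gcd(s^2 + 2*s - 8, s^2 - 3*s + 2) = s - 2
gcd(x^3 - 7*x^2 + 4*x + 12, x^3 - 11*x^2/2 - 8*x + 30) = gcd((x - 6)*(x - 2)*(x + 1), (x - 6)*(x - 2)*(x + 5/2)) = x^2 - 8*x + 12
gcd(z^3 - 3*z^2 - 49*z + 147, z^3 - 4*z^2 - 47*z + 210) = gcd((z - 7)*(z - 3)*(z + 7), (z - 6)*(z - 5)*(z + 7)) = z + 7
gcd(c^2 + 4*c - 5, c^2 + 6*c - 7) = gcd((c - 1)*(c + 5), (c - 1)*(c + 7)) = c - 1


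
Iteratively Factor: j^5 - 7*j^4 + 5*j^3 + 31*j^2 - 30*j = (j - 3)*(j^4 - 4*j^3 - 7*j^2 + 10*j) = (j - 5)*(j - 3)*(j^3 + j^2 - 2*j) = j*(j - 5)*(j - 3)*(j^2 + j - 2) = j*(j - 5)*(j - 3)*(j - 1)*(j + 2)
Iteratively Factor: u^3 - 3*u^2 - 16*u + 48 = (u + 4)*(u^2 - 7*u + 12) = (u - 4)*(u + 4)*(u - 3)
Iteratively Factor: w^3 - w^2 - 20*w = (w - 5)*(w^2 + 4*w) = w*(w - 5)*(w + 4)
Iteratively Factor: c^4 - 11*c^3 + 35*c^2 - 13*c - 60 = (c - 3)*(c^3 - 8*c^2 + 11*c + 20) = (c - 4)*(c - 3)*(c^2 - 4*c - 5) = (c - 5)*(c - 4)*(c - 3)*(c + 1)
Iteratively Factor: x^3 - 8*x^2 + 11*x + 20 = (x - 5)*(x^2 - 3*x - 4) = (x - 5)*(x - 4)*(x + 1)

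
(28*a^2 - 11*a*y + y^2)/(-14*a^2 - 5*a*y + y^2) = (-4*a + y)/(2*a + y)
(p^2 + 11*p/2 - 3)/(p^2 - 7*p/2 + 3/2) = (p + 6)/(p - 3)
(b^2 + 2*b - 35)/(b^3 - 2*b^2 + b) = (b^2 + 2*b - 35)/(b*(b^2 - 2*b + 1))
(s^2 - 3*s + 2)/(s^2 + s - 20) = (s^2 - 3*s + 2)/(s^2 + s - 20)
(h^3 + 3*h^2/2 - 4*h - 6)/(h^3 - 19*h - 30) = (h^2 - h/2 - 3)/(h^2 - 2*h - 15)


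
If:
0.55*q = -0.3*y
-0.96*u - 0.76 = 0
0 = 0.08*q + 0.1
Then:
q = -1.25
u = -0.79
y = 2.29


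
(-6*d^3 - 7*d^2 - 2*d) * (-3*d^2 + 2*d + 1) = 18*d^5 + 9*d^4 - 14*d^3 - 11*d^2 - 2*d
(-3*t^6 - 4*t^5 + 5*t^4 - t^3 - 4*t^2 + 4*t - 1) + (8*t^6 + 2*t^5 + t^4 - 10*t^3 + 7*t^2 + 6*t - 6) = 5*t^6 - 2*t^5 + 6*t^4 - 11*t^3 + 3*t^2 + 10*t - 7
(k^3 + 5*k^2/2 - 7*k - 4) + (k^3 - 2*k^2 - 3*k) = 2*k^3 + k^2/2 - 10*k - 4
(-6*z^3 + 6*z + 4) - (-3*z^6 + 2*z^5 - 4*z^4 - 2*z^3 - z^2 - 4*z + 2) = 3*z^6 - 2*z^5 + 4*z^4 - 4*z^3 + z^2 + 10*z + 2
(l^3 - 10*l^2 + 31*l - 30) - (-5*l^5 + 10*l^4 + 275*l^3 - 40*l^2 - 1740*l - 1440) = 5*l^5 - 10*l^4 - 274*l^3 + 30*l^2 + 1771*l + 1410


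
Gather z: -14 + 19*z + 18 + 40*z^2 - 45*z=40*z^2 - 26*z + 4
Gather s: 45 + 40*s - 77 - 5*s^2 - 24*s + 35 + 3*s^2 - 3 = -2*s^2 + 16*s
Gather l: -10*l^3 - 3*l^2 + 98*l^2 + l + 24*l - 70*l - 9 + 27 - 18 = -10*l^3 + 95*l^2 - 45*l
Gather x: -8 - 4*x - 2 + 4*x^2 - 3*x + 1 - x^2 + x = 3*x^2 - 6*x - 9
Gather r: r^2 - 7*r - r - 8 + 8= r^2 - 8*r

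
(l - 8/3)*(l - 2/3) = l^2 - 10*l/3 + 16/9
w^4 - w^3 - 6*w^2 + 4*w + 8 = (w - 2)^2*(w + 1)*(w + 2)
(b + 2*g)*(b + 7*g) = b^2 + 9*b*g + 14*g^2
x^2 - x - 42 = (x - 7)*(x + 6)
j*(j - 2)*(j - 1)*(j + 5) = j^4 + 2*j^3 - 13*j^2 + 10*j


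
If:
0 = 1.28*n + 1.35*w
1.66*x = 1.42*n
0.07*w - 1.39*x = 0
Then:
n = 0.00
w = 0.00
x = 0.00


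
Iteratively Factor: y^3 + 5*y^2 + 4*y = (y)*(y^2 + 5*y + 4) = y*(y + 4)*(y + 1)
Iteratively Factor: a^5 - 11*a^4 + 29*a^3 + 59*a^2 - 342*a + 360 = (a - 2)*(a^4 - 9*a^3 + 11*a^2 + 81*a - 180) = (a - 3)*(a - 2)*(a^3 - 6*a^2 - 7*a + 60) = (a - 4)*(a - 3)*(a - 2)*(a^2 - 2*a - 15) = (a - 5)*(a - 4)*(a - 3)*(a - 2)*(a + 3)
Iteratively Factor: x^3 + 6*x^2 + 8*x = (x)*(x^2 + 6*x + 8) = x*(x + 4)*(x + 2)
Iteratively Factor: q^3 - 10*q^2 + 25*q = (q)*(q^2 - 10*q + 25) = q*(q - 5)*(q - 5)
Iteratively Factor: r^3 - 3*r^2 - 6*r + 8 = (r + 2)*(r^2 - 5*r + 4) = (r - 4)*(r + 2)*(r - 1)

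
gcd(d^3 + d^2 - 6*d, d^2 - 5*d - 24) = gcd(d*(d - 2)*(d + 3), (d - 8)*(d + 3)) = d + 3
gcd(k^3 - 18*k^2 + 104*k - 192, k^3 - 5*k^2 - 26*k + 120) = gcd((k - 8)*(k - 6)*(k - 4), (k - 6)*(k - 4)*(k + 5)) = k^2 - 10*k + 24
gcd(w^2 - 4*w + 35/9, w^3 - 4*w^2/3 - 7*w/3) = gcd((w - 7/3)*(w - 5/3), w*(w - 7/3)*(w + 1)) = w - 7/3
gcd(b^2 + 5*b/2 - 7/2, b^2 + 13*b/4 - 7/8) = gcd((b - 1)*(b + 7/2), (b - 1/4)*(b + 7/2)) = b + 7/2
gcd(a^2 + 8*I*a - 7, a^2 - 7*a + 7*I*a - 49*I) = a + 7*I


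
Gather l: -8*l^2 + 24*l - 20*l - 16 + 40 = -8*l^2 + 4*l + 24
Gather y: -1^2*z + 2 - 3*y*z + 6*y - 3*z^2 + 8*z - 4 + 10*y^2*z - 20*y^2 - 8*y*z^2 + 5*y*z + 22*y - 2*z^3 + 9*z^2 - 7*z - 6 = y^2*(10*z - 20) + y*(-8*z^2 + 2*z + 28) - 2*z^3 + 6*z^2 - 8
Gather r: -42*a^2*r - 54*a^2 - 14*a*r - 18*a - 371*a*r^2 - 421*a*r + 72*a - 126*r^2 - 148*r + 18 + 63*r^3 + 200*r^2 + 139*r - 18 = -54*a^2 + 54*a + 63*r^3 + r^2*(74 - 371*a) + r*(-42*a^2 - 435*a - 9)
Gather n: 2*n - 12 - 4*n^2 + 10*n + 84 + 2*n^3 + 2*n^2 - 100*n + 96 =2*n^3 - 2*n^2 - 88*n + 168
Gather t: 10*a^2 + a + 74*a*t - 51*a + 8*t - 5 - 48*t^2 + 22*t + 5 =10*a^2 - 50*a - 48*t^2 + t*(74*a + 30)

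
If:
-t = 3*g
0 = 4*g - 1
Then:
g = 1/4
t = -3/4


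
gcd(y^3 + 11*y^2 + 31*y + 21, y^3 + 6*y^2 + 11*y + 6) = y^2 + 4*y + 3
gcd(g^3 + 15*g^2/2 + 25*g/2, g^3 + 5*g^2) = g^2 + 5*g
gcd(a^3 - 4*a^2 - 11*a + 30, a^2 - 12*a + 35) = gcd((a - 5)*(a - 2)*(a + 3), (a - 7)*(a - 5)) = a - 5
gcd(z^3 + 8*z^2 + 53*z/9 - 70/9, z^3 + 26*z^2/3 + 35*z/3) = z^2 + 26*z/3 + 35/3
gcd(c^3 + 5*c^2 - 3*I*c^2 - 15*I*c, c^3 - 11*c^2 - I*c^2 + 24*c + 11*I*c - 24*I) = 1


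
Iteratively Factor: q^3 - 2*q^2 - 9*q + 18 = (q - 3)*(q^2 + q - 6) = (q - 3)*(q + 3)*(q - 2)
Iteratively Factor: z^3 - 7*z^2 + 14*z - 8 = (z - 1)*(z^2 - 6*z + 8) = (z - 2)*(z - 1)*(z - 4)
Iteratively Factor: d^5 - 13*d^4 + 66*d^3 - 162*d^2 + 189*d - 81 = (d - 3)*(d^4 - 10*d^3 + 36*d^2 - 54*d + 27) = (d - 3)^2*(d^3 - 7*d^2 + 15*d - 9) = (d - 3)^3*(d^2 - 4*d + 3) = (d - 3)^4*(d - 1)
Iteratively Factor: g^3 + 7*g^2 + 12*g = (g + 4)*(g^2 + 3*g) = (g + 3)*(g + 4)*(g)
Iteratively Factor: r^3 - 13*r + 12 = (r + 4)*(r^2 - 4*r + 3) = (r - 1)*(r + 4)*(r - 3)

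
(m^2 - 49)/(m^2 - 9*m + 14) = (m + 7)/(m - 2)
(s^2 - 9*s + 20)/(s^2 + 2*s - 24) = (s - 5)/(s + 6)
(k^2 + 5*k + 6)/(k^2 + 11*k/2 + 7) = 2*(k + 3)/(2*k + 7)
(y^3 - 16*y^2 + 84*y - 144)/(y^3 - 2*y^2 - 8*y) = (y^2 - 12*y + 36)/(y*(y + 2))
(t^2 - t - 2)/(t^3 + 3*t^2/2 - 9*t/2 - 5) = 2/(2*t + 5)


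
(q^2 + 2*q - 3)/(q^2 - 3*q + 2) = (q + 3)/(q - 2)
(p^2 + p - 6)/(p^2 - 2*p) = (p + 3)/p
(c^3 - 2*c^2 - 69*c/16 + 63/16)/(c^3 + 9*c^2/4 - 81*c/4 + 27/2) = (c + 7/4)/(c + 6)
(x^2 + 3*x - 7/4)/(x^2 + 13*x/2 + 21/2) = (x - 1/2)/(x + 3)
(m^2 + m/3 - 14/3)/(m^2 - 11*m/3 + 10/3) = (3*m + 7)/(3*m - 5)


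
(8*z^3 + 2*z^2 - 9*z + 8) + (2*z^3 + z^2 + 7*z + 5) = 10*z^3 + 3*z^2 - 2*z + 13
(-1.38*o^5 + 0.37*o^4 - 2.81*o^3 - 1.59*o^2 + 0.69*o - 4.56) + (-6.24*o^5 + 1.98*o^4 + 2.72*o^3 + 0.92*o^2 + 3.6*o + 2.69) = -7.62*o^5 + 2.35*o^4 - 0.0899999999999999*o^3 - 0.67*o^2 + 4.29*o - 1.87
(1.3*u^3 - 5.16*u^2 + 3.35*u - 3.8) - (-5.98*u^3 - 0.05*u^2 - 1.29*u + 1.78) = 7.28*u^3 - 5.11*u^2 + 4.64*u - 5.58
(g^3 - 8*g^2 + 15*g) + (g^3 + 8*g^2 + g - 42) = 2*g^3 + 16*g - 42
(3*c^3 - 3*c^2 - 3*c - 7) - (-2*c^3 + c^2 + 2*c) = 5*c^3 - 4*c^2 - 5*c - 7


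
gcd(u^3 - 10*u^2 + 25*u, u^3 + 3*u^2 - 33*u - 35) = u - 5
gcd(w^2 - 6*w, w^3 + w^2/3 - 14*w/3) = w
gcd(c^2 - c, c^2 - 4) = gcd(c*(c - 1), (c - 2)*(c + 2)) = 1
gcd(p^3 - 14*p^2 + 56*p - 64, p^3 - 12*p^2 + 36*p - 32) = p^2 - 10*p + 16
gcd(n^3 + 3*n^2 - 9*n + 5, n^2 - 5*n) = 1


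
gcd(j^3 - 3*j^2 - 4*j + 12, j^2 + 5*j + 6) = j + 2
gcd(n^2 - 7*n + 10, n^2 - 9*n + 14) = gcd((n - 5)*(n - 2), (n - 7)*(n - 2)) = n - 2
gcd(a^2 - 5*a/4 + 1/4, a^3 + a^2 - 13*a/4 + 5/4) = a - 1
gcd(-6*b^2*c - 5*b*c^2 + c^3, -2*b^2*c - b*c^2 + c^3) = b*c + c^2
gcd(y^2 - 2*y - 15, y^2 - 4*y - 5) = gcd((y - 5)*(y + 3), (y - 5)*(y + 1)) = y - 5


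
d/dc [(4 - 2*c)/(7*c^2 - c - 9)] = 2*(-7*c^2 + c + (c - 2)*(14*c - 1) + 9)/(-7*c^2 + c + 9)^2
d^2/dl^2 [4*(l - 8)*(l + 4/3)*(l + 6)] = 24*l - 16/3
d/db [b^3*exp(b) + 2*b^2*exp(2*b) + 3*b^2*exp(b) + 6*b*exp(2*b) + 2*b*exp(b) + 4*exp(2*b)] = (b^3 + 4*b^2*exp(b) + 6*b^2 + 16*b*exp(b) + 8*b + 14*exp(b) + 2)*exp(b)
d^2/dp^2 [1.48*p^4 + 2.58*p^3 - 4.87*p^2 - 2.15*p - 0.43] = 17.76*p^2 + 15.48*p - 9.74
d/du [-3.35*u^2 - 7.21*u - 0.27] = -6.7*u - 7.21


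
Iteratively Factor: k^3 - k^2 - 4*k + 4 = (k - 2)*(k^2 + k - 2) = (k - 2)*(k - 1)*(k + 2)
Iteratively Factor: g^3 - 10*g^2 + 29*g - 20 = (g - 1)*(g^2 - 9*g + 20) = (g - 5)*(g - 1)*(g - 4)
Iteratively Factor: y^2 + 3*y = (y + 3)*(y)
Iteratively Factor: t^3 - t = (t - 1)*(t^2 + t) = (t - 1)*(t + 1)*(t)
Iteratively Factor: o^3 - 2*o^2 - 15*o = (o - 5)*(o^2 + 3*o) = o*(o - 5)*(o + 3)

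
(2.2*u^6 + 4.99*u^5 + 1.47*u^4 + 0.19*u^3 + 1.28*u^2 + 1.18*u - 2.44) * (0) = 0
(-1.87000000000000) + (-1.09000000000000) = -2.96000000000000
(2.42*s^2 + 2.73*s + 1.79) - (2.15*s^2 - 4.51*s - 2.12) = 0.27*s^2 + 7.24*s + 3.91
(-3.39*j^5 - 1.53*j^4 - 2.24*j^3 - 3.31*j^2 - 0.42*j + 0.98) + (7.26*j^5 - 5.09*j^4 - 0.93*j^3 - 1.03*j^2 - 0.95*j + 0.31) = 3.87*j^5 - 6.62*j^4 - 3.17*j^3 - 4.34*j^2 - 1.37*j + 1.29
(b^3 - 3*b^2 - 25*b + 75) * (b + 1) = b^4 - 2*b^3 - 28*b^2 + 50*b + 75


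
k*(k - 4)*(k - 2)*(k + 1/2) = k^4 - 11*k^3/2 + 5*k^2 + 4*k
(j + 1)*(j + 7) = j^2 + 8*j + 7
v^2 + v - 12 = (v - 3)*(v + 4)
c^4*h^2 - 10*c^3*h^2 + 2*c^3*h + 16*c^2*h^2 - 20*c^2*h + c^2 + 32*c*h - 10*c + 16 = (c - 8)*(c - 2)*(c*h + 1)^2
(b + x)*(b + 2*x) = b^2 + 3*b*x + 2*x^2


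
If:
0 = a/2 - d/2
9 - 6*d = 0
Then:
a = 3/2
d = 3/2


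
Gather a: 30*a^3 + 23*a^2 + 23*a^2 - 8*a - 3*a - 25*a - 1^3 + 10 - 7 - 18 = 30*a^3 + 46*a^2 - 36*a - 16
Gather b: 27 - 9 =18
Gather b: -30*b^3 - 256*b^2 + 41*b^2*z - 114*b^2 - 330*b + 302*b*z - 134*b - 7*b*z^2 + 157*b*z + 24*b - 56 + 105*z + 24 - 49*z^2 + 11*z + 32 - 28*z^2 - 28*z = -30*b^3 + b^2*(41*z - 370) + b*(-7*z^2 + 459*z - 440) - 77*z^2 + 88*z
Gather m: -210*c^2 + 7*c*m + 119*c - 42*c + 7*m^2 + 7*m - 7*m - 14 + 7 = -210*c^2 + 7*c*m + 77*c + 7*m^2 - 7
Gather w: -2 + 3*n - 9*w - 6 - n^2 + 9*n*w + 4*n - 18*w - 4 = -n^2 + 7*n + w*(9*n - 27) - 12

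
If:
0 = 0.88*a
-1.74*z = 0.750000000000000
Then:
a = 0.00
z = -0.43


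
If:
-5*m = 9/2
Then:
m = -9/10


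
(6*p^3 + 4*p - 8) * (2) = 12*p^3 + 8*p - 16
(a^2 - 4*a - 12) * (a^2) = a^4 - 4*a^3 - 12*a^2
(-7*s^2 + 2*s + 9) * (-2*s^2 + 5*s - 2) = 14*s^4 - 39*s^3 + 6*s^2 + 41*s - 18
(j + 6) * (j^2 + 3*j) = j^3 + 9*j^2 + 18*j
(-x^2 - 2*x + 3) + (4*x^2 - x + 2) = 3*x^2 - 3*x + 5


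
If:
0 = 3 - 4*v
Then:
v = 3/4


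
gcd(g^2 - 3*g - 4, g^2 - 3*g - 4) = g^2 - 3*g - 4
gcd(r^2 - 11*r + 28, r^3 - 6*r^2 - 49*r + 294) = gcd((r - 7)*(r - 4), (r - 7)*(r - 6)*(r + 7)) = r - 7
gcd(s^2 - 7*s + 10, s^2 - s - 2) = s - 2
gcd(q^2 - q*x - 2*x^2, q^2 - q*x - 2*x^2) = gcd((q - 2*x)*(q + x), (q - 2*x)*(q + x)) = -q^2 + q*x + 2*x^2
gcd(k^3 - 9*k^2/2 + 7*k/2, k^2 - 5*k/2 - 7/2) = k - 7/2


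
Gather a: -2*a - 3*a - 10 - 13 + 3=-5*a - 20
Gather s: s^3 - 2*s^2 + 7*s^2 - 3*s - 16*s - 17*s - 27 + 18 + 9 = s^3 + 5*s^2 - 36*s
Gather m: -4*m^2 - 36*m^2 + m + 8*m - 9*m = -40*m^2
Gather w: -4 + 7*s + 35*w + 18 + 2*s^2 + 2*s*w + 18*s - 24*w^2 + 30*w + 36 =2*s^2 + 25*s - 24*w^2 + w*(2*s + 65) + 50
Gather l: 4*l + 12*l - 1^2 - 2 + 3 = 16*l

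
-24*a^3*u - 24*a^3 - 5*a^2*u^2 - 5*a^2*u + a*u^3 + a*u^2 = (-8*a + u)*(3*a + u)*(a*u + a)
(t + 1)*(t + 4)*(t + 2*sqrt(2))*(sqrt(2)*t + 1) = sqrt(2)*t^4 + 5*t^3 + 5*sqrt(2)*t^3 + 6*sqrt(2)*t^2 + 25*t^2 + 10*sqrt(2)*t + 20*t + 8*sqrt(2)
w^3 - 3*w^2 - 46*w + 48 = (w - 8)*(w - 1)*(w + 6)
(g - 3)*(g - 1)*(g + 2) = g^3 - 2*g^2 - 5*g + 6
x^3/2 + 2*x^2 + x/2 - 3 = (x/2 + 1)*(x - 1)*(x + 3)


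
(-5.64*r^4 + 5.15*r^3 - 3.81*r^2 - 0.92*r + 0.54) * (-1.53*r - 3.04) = 8.6292*r^5 + 9.2661*r^4 - 9.8267*r^3 + 12.99*r^2 + 1.9706*r - 1.6416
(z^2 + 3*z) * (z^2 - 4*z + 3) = z^4 - z^3 - 9*z^2 + 9*z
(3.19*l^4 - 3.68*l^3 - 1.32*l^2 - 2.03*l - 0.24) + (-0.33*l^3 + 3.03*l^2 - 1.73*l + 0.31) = 3.19*l^4 - 4.01*l^3 + 1.71*l^2 - 3.76*l + 0.07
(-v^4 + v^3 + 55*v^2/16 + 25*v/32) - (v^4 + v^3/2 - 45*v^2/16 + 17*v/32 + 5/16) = -2*v^4 + v^3/2 + 25*v^2/4 + v/4 - 5/16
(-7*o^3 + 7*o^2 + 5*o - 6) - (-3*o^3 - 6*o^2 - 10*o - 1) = -4*o^3 + 13*o^2 + 15*o - 5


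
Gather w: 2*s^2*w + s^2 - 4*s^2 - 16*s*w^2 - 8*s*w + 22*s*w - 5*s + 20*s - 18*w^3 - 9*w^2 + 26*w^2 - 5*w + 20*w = -3*s^2 + 15*s - 18*w^3 + w^2*(17 - 16*s) + w*(2*s^2 + 14*s + 15)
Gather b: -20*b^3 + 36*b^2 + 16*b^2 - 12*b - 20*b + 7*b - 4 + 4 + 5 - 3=-20*b^3 + 52*b^2 - 25*b + 2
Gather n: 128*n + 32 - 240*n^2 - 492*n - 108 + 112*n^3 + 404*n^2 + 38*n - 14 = 112*n^3 + 164*n^2 - 326*n - 90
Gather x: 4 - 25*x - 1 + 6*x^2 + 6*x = 6*x^2 - 19*x + 3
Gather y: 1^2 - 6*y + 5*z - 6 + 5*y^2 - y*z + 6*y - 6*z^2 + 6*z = 5*y^2 - y*z - 6*z^2 + 11*z - 5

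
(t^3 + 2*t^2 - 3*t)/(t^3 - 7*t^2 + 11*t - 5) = t*(t + 3)/(t^2 - 6*t + 5)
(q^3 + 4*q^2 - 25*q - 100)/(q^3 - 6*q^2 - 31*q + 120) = (q^2 - q - 20)/(q^2 - 11*q + 24)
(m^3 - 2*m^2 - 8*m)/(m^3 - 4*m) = (m - 4)/(m - 2)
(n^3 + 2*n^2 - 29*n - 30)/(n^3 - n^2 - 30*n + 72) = (n^2 - 4*n - 5)/(n^2 - 7*n + 12)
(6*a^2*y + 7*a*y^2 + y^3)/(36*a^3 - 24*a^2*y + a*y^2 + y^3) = y*(a + y)/(6*a^2 - 5*a*y + y^2)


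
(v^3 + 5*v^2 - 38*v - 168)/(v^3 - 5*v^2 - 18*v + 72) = (v + 7)/(v - 3)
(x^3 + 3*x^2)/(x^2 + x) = x*(x + 3)/(x + 1)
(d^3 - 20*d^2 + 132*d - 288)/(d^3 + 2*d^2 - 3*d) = (d^3 - 20*d^2 + 132*d - 288)/(d*(d^2 + 2*d - 3))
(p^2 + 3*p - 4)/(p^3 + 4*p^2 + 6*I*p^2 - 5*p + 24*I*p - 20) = (p - 1)/(p^2 + 6*I*p - 5)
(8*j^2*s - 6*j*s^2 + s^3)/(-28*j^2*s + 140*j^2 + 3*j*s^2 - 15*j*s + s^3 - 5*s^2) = s*(-2*j + s)/(7*j*s - 35*j + s^2 - 5*s)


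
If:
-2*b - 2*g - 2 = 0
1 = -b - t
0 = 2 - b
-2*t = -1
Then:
No Solution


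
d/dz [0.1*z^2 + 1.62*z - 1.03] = 0.2*z + 1.62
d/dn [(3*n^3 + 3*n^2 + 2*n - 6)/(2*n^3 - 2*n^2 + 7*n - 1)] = 2*(-6*n^4 + 17*n^3 + 26*n^2 - 15*n + 20)/(4*n^6 - 8*n^5 + 32*n^4 - 32*n^3 + 53*n^2 - 14*n + 1)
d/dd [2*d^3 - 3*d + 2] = 6*d^2 - 3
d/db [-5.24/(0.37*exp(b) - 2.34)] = 1.9388*exp(b)/(0.37*exp(b) - 2.34)^2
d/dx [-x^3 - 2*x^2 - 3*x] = -3*x^2 - 4*x - 3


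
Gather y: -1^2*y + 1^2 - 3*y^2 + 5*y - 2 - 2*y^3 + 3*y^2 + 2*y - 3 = -2*y^3 + 6*y - 4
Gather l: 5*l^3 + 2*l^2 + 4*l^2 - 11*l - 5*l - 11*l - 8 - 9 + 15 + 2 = 5*l^3 + 6*l^2 - 27*l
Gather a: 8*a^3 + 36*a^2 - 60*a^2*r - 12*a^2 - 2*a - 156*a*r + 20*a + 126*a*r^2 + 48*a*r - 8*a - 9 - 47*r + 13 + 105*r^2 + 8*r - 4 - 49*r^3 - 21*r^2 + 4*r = 8*a^3 + a^2*(24 - 60*r) + a*(126*r^2 - 108*r + 10) - 49*r^3 + 84*r^2 - 35*r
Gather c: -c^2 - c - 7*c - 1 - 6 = -c^2 - 8*c - 7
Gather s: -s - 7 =-s - 7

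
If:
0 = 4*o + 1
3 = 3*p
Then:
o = -1/4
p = 1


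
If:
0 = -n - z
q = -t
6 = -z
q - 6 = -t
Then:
No Solution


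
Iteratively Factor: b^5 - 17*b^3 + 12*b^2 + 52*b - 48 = (b - 1)*(b^4 + b^3 - 16*b^2 - 4*b + 48) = (b - 3)*(b - 1)*(b^3 + 4*b^2 - 4*b - 16) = (b - 3)*(b - 1)*(b + 4)*(b^2 - 4) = (b - 3)*(b - 1)*(b + 2)*(b + 4)*(b - 2)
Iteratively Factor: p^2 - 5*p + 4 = (p - 1)*(p - 4)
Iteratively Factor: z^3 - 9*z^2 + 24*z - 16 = (z - 4)*(z^2 - 5*z + 4) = (z - 4)*(z - 1)*(z - 4)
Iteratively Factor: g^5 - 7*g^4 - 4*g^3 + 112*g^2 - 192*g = (g - 3)*(g^4 - 4*g^3 - 16*g^2 + 64*g) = (g - 4)*(g - 3)*(g^3 - 16*g) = (g - 4)^2*(g - 3)*(g^2 + 4*g) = (g - 4)^2*(g - 3)*(g + 4)*(g)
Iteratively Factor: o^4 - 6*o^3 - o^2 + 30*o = (o - 3)*(o^3 - 3*o^2 - 10*o) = o*(o - 3)*(o^2 - 3*o - 10) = o*(o - 5)*(o - 3)*(o + 2)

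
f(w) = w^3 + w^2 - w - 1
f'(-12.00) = 407.00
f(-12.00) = -1573.00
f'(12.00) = 455.00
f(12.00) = 1859.00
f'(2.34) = 20.11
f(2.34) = 14.95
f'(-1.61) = 3.56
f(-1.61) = -0.97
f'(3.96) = 53.96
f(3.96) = 72.82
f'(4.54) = 69.91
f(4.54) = 108.65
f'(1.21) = 5.81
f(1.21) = 1.03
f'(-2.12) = 8.24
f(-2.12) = -3.91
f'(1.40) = 7.68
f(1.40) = 2.30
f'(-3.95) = 37.91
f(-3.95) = -43.08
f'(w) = 3*w^2 + 2*w - 1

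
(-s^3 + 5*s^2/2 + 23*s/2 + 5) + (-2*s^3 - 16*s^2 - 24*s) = -3*s^3 - 27*s^2/2 - 25*s/2 + 5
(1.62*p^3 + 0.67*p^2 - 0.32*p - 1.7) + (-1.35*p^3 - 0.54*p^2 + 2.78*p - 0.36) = 0.27*p^3 + 0.13*p^2 + 2.46*p - 2.06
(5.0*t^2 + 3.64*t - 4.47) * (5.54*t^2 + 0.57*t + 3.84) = 27.7*t^4 + 23.0156*t^3 - 3.489*t^2 + 11.4297*t - 17.1648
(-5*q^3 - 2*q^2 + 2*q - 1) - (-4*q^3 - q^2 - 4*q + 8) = -q^3 - q^2 + 6*q - 9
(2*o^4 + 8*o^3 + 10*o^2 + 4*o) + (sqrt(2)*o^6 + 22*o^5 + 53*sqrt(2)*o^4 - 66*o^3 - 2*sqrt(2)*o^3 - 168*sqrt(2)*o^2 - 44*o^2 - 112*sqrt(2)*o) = sqrt(2)*o^6 + 22*o^5 + 2*o^4 + 53*sqrt(2)*o^4 - 58*o^3 - 2*sqrt(2)*o^3 - 168*sqrt(2)*o^2 - 34*o^2 - 112*sqrt(2)*o + 4*o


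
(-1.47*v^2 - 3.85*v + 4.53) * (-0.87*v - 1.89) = 1.2789*v^3 + 6.1278*v^2 + 3.3354*v - 8.5617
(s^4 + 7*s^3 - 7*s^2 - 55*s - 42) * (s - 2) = s^5 + 5*s^4 - 21*s^3 - 41*s^2 + 68*s + 84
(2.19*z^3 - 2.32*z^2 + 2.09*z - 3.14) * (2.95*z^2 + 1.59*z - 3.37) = 6.4605*z^5 - 3.3619*z^4 - 4.9036*z^3 + 1.8785*z^2 - 12.0359*z + 10.5818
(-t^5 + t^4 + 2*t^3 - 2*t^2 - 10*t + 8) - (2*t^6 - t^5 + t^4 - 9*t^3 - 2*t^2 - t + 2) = -2*t^6 + 11*t^3 - 9*t + 6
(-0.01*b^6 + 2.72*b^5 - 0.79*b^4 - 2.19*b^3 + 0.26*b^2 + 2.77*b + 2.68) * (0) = 0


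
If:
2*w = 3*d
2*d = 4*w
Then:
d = 0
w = 0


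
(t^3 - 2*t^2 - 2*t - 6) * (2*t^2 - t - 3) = 2*t^5 - 5*t^4 - 5*t^3 - 4*t^2 + 12*t + 18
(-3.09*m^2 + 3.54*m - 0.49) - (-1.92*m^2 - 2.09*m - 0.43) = -1.17*m^2 + 5.63*m - 0.06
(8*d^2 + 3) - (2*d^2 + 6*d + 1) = 6*d^2 - 6*d + 2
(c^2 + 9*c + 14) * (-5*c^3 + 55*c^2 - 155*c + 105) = -5*c^5 + 10*c^4 + 270*c^3 - 520*c^2 - 1225*c + 1470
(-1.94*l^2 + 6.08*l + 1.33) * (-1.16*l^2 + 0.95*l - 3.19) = 2.2504*l^4 - 8.8958*l^3 + 10.4218*l^2 - 18.1317*l - 4.2427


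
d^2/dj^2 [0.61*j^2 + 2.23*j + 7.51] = 1.22000000000000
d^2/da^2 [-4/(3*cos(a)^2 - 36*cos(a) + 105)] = 4*(4*sin(a)^4 - 6*sin(a)^2 + 465*cos(a) - 9*cos(3*a) - 216)/(3*(cos(a) - 7)^3*(cos(a) - 5)^3)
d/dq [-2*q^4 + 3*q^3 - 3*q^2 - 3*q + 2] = -8*q^3 + 9*q^2 - 6*q - 3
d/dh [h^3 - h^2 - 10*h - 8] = 3*h^2 - 2*h - 10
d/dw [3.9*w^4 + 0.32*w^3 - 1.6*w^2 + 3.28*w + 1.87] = 15.6*w^3 + 0.96*w^2 - 3.2*w + 3.28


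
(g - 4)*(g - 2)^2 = g^3 - 8*g^2 + 20*g - 16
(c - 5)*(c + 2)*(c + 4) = c^3 + c^2 - 22*c - 40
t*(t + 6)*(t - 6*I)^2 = t^4 + 6*t^3 - 12*I*t^3 - 36*t^2 - 72*I*t^2 - 216*t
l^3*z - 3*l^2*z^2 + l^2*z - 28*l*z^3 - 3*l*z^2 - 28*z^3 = (l - 7*z)*(l + 4*z)*(l*z + z)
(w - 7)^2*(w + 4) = w^3 - 10*w^2 - 7*w + 196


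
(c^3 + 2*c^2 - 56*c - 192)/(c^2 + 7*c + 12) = (c^2 - 2*c - 48)/(c + 3)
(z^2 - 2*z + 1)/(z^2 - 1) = (z - 1)/(z + 1)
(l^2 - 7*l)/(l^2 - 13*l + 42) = l/(l - 6)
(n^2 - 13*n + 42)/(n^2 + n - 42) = (n - 7)/(n + 7)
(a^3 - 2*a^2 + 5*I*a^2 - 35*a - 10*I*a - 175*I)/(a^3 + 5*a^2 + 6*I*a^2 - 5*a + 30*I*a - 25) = (a - 7)/(a + I)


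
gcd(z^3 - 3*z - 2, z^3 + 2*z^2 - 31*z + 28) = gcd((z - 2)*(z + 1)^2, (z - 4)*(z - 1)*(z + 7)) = 1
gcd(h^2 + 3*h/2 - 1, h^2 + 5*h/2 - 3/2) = h - 1/2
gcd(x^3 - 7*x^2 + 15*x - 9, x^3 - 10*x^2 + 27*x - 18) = x^2 - 4*x + 3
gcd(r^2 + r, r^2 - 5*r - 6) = r + 1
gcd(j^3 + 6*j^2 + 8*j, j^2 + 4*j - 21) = 1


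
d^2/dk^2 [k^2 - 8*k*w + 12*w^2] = 2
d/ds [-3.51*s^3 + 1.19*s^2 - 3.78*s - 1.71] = -10.53*s^2 + 2.38*s - 3.78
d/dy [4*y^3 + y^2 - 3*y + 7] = 12*y^2 + 2*y - 3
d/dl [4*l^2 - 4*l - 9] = 8*l - 4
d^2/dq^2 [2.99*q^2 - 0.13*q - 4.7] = 5.98000000000000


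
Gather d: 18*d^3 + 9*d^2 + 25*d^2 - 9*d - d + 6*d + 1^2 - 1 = 18*d^3 + 34*d^2 - 4*d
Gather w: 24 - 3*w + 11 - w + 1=36 - 4*w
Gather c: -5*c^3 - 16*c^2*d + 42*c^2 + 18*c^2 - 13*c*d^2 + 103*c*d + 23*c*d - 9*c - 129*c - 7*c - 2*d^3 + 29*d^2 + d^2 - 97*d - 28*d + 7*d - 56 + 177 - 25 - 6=-5*c^3 + c^2*(60 - 16*d) + c*(-13*d^2 + 126*d - 145) - 2*d^3 + 30*d^2 - 118*d + 90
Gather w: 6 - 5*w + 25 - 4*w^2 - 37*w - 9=-4*w^2 - 42*w + 22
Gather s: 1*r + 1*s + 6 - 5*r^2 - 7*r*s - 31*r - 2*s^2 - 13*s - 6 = -5*r^2 - 30*r - 2*s^2 + s*(-7*r - 12)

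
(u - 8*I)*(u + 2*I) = u^2 - 6*I*u + 16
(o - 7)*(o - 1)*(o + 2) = o^3 - 6*o^2 - 9*o + 14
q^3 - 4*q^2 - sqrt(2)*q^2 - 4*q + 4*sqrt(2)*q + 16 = (q - 4)*(q - 2*sqrt(2))*(q + sqrt(2))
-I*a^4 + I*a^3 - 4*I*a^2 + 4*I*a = a*(a - 2*I)*(a + 2*I)*(-I*a + I)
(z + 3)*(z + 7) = z^2 + 10*z + 21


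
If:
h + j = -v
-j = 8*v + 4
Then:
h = 7*v + 4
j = -8*v - 4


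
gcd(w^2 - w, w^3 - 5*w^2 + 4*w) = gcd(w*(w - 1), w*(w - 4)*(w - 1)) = w^2 - w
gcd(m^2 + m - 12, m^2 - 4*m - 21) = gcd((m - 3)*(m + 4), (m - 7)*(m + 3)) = 1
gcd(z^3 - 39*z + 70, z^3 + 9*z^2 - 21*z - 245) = z^2 + 2*z - 35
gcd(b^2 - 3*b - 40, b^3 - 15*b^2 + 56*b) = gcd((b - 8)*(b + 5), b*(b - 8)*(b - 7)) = b - 8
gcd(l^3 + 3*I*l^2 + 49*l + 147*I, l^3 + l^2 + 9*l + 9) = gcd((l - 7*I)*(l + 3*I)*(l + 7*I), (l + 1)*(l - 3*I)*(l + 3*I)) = l + 3*I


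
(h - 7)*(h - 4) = h^2 - 11*h + 28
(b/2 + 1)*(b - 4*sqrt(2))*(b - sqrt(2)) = b^3/2 - 5*sqrt(2)*b^2/2 + b^2 - 5*sqrt(2)*b + 4*b + 8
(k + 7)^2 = k^2 + 14*k + 49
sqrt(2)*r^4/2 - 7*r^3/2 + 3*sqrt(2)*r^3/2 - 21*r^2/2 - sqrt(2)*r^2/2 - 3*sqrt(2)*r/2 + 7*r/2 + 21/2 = (r - 1)*(r + 3)*(r - 7*sqrt(2)/2)*(sqrt(2)*r/2 + sqrt(2)/2)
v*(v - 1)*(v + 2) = v^3 + v^2 - 2*v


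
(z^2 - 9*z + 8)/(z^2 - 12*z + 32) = (z - 1)/(z - 4)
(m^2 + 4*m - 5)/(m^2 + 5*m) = (m - 1)/m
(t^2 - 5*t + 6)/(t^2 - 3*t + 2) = (t - 3)/(t - 1)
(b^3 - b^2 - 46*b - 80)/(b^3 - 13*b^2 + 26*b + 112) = (b + 5)/(b - 7)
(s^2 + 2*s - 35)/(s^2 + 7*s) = (s - 5)/s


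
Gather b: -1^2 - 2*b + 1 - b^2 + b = -b^2 - b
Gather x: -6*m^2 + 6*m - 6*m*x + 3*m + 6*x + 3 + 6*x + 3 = -6*m^2 + 9*m + x*(12 - 6*m) + 6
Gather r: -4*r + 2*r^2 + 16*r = 2*r^2 + 12*r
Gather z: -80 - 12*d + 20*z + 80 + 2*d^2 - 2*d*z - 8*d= 2*d^2 - 20*d + z*(20 - 2*d)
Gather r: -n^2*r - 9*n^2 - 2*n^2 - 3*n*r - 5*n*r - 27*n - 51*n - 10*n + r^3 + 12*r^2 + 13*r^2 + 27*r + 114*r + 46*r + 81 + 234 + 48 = -11*n^2 - 88*n + r^3 + 25*r^2 + r*(-n^2 - 8*n + 187) + 363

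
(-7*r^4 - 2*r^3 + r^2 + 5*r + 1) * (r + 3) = -7*r^5 - 23*r^4 - 5*r^3 + 8*r^2 + 16*r + 3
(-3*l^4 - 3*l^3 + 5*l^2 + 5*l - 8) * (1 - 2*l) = 6*l^5 + 3*l^4 - 13*l^3 - 5*l^2 + 21*l - 8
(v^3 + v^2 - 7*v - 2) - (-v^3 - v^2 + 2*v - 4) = 2*v^3 + 2*v^2 - 9*v + 2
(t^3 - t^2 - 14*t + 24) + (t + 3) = t^3 - t^2 - 13*t + 27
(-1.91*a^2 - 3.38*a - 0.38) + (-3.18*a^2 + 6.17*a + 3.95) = -5.09*a^2 + 2.79*a + 3.57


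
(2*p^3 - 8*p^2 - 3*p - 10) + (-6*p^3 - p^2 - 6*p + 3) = -4*p^3 - 9*p^2 - 9*p - 7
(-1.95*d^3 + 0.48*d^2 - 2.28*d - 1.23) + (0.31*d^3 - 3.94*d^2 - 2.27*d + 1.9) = -1.64*d^3 - 3.46*d^2 - 4.55*d + 0.67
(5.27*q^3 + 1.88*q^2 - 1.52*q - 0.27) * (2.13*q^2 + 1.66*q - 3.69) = 11.2251*q^5 + 12.7526*q^4 - 19.5631*q^3 - 10.0355*q^2 + 5.1606*q + 0.9963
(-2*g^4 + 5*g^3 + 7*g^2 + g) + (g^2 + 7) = -2*g^4 + 5*g^3 + 8*g^2 + g + 7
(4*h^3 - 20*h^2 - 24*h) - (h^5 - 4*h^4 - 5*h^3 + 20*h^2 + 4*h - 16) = -h^5 + 4*h^4 + 9*h^3 - 40*h^2 - 28*h + 16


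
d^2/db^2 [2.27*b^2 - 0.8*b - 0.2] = 4.54000000000000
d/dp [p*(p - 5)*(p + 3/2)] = 3*p^2 - 7*p - 15/2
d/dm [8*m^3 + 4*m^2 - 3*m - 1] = 24*m^2 + 8*m - 3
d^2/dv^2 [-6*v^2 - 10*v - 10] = -12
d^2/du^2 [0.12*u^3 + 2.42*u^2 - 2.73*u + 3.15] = 0.72*u + 4.84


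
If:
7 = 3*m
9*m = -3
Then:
No Solution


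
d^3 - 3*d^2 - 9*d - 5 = (d - 5)*(d + 1)^2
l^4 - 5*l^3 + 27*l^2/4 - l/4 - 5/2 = (l - 5/2)*(l - 2)*(l - 1)*(l + 1/2)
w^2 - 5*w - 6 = (w - 6)*(w + 1)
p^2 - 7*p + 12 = (p - 4)*(p - 3)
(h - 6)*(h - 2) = h^2 - 8*h + 12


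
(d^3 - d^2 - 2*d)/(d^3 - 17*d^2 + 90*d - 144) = d*(d^2 - d - 2)/(d^3 - 17*d^2 + 90*d - 144)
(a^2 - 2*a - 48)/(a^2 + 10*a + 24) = (a - 8)/(a + 4)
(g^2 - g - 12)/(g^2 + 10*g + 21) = (g - 4)/(g + 7)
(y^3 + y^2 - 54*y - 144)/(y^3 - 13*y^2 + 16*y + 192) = (y + 6)/(y - 8)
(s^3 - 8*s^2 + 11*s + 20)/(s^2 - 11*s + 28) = (s^2 - 4*s - 5)/(s - 7)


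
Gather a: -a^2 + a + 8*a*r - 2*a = -a^2 + a*(8*r - 1)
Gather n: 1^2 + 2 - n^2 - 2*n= -n^2 - 2*n + 3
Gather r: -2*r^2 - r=-2*r^2 - r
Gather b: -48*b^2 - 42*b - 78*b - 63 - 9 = -48*b^2 - 120*b - 72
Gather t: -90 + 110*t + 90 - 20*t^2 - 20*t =-20*t^2 + 90*t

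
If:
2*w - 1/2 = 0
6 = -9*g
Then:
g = -2/3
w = 1/4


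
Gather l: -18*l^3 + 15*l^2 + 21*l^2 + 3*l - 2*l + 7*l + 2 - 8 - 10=-18*l^3 + 36*l^2 + 8*l - 16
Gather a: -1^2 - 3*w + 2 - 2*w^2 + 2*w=-2*w^2 - w + 1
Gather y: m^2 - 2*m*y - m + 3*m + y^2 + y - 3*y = m^2 + 2*m + y^2 + y*(-2*m - 2)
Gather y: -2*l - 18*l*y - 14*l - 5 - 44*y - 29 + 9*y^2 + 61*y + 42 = -16*l + 9*y^2 + y*(17 - 18*l) + 8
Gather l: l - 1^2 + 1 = l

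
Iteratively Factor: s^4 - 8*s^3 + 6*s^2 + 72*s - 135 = (s + 3)*(s^3 - 11*s^2 + 39*s - 45) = (s - 5)*(s + 3)*(s^2 - 6*s + 9) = (s - 5)*(s - 3)*(s + 3)*(s - 3)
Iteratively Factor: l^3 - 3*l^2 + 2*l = (l)*(l^2 - 3*l + 2) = l*(l - 2)*(l - 1)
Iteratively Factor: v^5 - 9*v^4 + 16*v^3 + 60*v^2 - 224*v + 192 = (v - 4)*(v^4 - 5*v^3 - 4*v^2 + 44*v - 48) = (v - 4)*(v - 2)*(v^3 - 3*v^2 - 10*v + 24) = (v - 4)*(v - 2)^2*(v^2 - v - 12) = (v - 4)^2*(v - 2)^2*(v + 3)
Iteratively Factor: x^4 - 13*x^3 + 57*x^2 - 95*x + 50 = (x - 2)*(x^3 - 11*x^2 + 35*x - 25) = (x - 5)*(x - 2)*(x^2 - 6*x + 5) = (x - 5)*(x - 2)*(x - 1)*(x - 5)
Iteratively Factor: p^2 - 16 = (p + 4)*(p - 4)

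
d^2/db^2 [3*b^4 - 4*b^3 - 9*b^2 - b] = 36*b^2 - 24*b - 18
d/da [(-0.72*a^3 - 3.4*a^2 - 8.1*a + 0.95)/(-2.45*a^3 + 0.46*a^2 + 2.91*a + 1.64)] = (8.88178419700125e-16*a^5 - 8.6612*a^4 - 43.8804*a^3 - 2.7279*a^2 - 12.026*a - 16.0485)/(6.0025*a^6 - 2.254*a^5 - 14.0474*a^4 - 5.3588*a^3 + 9.9769*a^2 + 9.5448*a + 2.6896)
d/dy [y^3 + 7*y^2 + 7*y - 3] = 3*y^2 + 14*y + 7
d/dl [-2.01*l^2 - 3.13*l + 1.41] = -4.02*l - 3.13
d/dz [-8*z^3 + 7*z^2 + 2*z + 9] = -24*z^2 + 14*z + 2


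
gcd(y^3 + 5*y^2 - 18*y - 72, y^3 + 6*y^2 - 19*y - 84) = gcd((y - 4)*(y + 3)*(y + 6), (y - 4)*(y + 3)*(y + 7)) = y^2 - y - 12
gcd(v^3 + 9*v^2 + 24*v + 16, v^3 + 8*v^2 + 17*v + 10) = v + 1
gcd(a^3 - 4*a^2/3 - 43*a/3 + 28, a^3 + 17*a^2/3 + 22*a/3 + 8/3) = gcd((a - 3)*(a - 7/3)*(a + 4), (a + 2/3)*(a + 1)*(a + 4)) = a + 4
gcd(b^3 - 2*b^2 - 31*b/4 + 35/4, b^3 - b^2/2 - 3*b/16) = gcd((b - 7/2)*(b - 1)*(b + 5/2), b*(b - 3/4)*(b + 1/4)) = 1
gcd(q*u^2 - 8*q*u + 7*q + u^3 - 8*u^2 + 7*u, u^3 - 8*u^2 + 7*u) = u^2 - 8*u + 7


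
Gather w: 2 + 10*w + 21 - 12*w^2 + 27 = -12*w^2 + 10*w + 50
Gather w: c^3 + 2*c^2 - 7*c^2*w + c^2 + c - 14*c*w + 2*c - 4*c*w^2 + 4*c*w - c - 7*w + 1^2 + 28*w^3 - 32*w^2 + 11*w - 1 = c^3 + 3*c^2 + 2*c + 28*w^3 + w^2*(-4*c - 32) + w*(-7*c^2 - 10*c + 4)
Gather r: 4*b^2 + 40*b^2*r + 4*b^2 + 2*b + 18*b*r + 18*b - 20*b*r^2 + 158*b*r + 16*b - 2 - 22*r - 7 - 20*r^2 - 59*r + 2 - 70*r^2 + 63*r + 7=8*b^2 + 36*b + r^2*(-20*b - 90) + r*(40*b^2 + 176*b - 18)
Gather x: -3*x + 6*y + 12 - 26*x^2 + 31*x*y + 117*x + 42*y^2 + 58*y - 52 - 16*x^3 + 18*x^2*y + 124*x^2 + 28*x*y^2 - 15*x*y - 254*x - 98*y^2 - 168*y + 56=-16*x^3 + x^2*(18*y + 98) + x*(28*y^2 + 16*y - 140) - 56*y^2 - 104*y + 16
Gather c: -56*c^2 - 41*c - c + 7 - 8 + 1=-56*c^2 - 42*c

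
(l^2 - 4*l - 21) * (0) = 0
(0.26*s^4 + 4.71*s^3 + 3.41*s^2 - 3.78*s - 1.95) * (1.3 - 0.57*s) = -0.1482*s^5 - 2.3467*s^4 + 4.1793*s^3 + 6.5876*s^2 - 3.8025*s - 2.535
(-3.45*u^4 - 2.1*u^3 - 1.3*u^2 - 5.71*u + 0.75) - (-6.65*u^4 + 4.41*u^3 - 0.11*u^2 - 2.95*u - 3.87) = 3.2*u^4 - 6.51*u^3 - 1.19*u^2 - 2.76*u + 4.62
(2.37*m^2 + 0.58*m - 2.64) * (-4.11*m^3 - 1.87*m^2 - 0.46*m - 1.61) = -9.7407*m^5 - 6.8157*m^4 + 8.6756*m^3 + 0.8543*m^2 + 0.2806*m + 4.2504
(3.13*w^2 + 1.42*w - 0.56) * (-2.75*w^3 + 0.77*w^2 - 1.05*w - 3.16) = -8.6075*w^5 - 1.4949*w^4 - 0.6531*w^3 - 11.813*w^2 - 3.8992*w + 1.7696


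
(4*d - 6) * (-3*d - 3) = -12*d^2 + 6*d + 18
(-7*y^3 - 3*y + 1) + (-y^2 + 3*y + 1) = -7*y^3 - y^2 + 2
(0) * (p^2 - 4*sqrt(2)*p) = 0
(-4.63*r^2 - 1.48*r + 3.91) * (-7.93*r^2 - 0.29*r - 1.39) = 36.7159*r^4 + 13.0791*r^3 - 24.1414*r^2 + 0.9233*r - 5.4349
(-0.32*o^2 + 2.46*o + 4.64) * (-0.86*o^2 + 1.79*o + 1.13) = 0.2752*o^4 - 2.6884*o^3 + 0.0514000000000006*o^2 + 11.0854*o + 5.2432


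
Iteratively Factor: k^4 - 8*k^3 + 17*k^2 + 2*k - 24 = (k + 1)*(k^3 - 9*k^2 + 26*k - 24) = (k - 2)*(k + 1)*(k^2 - 7*k + 12) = (k - 3)*(k - 2)*(k + 1)*(k - 4)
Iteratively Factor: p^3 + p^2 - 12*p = (p)*(p^2 + p - 12) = p*(p - 3)*(p + 4)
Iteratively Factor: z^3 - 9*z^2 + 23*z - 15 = (z - 1)*(z^2 - 8*z + 15) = (z - 5)*(z - 1)*(z - 3)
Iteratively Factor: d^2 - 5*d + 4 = (d - 4)*(d - 1)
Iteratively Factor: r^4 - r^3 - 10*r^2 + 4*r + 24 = (r + 2)*(r^3 - 3*r^2 - 4*r + 12) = (r - 3)*(r + 2)*(r^2 - 4) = (r - 3)*(r + 2)^2*(r - 2)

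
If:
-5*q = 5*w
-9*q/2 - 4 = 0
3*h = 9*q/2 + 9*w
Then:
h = 4/3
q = -8/9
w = 8/9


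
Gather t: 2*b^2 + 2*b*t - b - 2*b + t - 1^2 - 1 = 2*b^2 - 3*b + t*(2*b + 1) - 2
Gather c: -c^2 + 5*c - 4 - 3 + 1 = -c^2 + 5*c - 6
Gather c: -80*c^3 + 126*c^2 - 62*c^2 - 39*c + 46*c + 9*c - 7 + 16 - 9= -80*c^3 + 64*c^2 + 16*c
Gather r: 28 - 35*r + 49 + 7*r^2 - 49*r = 7*r^2 - 84*r + 77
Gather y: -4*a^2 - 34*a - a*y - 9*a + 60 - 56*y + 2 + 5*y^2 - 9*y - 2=-4*a^2 - 43*a + 5*y^2 + y*(-a - 65) + 60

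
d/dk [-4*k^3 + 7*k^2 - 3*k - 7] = -12*k^2 + 14*k - 3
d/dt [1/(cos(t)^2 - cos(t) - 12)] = (2*cos(t) - 1)*sin(t)/(sin(t)^2 + cos(t) + 11)^2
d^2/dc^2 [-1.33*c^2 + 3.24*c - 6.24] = -2.66000000000000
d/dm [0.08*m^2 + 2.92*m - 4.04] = 0.16*m + 2.92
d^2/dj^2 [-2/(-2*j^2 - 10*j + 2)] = 2*(-j^2 - 5*j + (2*j + 5)^2 + 1)/(j^2 + 5*j - 1)^3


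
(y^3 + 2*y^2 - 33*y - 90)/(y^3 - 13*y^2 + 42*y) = (y^2 + 8*y + 15)/(y*(y - 7))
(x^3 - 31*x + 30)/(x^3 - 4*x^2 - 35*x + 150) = (x - 1)/(x - 5)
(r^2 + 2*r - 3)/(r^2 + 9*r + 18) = (r - 1)/(r + 6)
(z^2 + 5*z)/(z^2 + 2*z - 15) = z/(z - 3)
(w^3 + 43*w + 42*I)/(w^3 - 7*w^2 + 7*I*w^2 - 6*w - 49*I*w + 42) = (w - 7*I)/(w - 7)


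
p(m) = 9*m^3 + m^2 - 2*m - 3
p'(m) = 27*m^2 + 2*m - 2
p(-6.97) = -2987.96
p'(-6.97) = 1295.74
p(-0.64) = -3.67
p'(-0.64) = 7.78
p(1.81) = 50.02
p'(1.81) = 90.07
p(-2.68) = -163.70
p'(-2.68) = 186.56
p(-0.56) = -3.15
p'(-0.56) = 5.35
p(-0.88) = -6.60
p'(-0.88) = 17.15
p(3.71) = 462.93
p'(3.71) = 377.05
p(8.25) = 5102.20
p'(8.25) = 1852.19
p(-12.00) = -15387.00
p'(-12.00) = 3862.00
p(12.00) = 15669.00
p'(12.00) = 3910.00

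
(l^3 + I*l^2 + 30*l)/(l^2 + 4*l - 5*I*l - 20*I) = l*(l + 6*I)/(l + 4)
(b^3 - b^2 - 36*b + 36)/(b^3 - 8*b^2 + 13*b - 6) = (b + 6)/(b - 1)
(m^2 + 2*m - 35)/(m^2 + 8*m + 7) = (m - 5)/(m + 1)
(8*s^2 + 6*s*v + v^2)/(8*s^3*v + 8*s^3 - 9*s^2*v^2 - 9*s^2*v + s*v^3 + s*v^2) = (8*s^2 + 6*s*v + v^2)/(s*(8*s^2*v + 8*s^2 - 9*s*v^2 - 9*s*v + v^3 + v^2))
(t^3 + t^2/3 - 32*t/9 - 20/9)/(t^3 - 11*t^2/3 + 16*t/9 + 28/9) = (3*t + 5)/(3*t - 7)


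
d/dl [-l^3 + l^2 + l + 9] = -3*l^2 + 2*l + 1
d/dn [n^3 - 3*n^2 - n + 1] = 3*n^2 - 6*n - 1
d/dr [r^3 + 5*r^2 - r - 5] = 3*r^2 + 10*r - 1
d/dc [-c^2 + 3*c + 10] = 3 - 2*c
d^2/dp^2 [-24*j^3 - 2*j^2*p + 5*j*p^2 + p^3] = 10*j + 6*p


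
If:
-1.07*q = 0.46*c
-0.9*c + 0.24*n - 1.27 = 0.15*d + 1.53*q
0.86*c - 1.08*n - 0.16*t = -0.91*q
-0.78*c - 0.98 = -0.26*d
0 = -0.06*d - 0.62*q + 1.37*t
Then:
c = -3.14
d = -5.66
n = -1.42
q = 1.35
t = 0.36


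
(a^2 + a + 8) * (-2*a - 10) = -2*a^3 - 12*a^2 - 26*a - 80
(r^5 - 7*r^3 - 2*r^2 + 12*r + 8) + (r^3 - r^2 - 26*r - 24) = r^5 - 6*r^3 - 3*r^2 - 14*r - 16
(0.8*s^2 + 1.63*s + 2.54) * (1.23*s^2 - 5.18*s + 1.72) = 0.984*s^4 - 2.1391*s^3 - 3.9432*s^2 - 10.3536*s + 4.3688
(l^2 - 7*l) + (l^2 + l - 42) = 2*l^2 - 6*l - 42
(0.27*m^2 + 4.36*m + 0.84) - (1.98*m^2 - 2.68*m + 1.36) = -1.71*m^2 + 7.04*m - 0.52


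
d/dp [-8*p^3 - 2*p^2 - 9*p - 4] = -24*p^2 - 4*p - 9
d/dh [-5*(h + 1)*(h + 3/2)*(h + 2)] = -15*h^2 - 45*h - 65/2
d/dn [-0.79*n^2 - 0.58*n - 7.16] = -1.58*n - 0.58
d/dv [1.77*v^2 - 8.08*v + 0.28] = 3.54*v - 8.08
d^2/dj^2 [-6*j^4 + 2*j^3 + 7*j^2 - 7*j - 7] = -72*j^2 + 12*j + 14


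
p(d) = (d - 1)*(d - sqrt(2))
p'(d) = 2*d - sqrt(2) - 1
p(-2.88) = 16.66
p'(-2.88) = -8.17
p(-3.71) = 24.14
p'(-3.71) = -9.83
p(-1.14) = 5.47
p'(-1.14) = -4.69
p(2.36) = 1.29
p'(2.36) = 2.31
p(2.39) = 1.36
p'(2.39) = 2.37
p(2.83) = 2.59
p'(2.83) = 3.25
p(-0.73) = 3.71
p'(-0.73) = -3.87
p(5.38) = 17.37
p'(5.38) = 8.35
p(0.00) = 1.41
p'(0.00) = -2.41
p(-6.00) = 51.90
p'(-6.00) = -14.41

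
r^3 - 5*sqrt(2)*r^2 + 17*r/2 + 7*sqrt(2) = (r - 7*sqrt(2)/2)*(r - 2*sqrt(2))*(r + sqrt(2)/2)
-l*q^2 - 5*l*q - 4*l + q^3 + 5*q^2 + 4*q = (-l + q)*(q + 1)*(q + 4)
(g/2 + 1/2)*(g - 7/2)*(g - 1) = g^3/2 - 7*g^2/4 - g/2 + 7/4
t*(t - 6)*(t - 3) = t^3 - 9*t^2 + 18*t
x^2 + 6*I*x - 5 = (x + I)*(x + 5*I)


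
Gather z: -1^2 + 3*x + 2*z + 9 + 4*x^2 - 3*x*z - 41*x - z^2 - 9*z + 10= 4*x^2 - 38*x - z^2 + z*(-3*x - 7) + 18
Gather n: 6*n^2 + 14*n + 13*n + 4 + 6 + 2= 6*n^2 + 27*n + 12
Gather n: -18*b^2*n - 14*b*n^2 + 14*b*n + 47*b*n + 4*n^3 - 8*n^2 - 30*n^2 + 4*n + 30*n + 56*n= 4*n^3 + n^2*(-14*b - 38) + n*(-18*b^2 + 61*b + 90)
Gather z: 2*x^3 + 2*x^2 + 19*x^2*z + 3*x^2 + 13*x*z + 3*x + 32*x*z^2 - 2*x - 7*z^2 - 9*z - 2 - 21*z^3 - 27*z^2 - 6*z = 2*x^3 + 5*x^2 + x - 21*z^3 + z^2*(32*x - 34) + z*(19*x^2 + 13*x - 15) - 2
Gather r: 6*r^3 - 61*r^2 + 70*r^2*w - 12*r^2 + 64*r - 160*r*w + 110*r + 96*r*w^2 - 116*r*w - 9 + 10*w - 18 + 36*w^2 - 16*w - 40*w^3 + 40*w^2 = 6*r^3 + r^2*(70*w - 73) + r*(96*w^2 - 276*w + 174) - 40*w^3 + 76*w^2 - 6*w - 27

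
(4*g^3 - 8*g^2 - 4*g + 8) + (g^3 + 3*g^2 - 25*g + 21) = 5*g^3 - 5*g^2 - 29*g + 29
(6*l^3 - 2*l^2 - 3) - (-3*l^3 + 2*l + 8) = 9*l^3 - 2*l^2 - 2*l - 11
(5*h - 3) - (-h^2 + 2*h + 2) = h^2 + 3*h - 5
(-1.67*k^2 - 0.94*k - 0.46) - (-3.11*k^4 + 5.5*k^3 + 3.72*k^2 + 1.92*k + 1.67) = 3.11*k^4 - 5.5*k^3 - 5.39*k^2 - 2.86*k - 2.13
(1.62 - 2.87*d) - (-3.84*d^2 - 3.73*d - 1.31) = 3.84*d^2 + 0.86*d + 2.93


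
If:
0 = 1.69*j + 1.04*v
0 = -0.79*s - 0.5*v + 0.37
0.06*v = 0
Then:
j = 0.00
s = 0.47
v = 0.00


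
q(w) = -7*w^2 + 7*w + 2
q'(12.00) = -161.00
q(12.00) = -922.00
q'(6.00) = -77.00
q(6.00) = -208.00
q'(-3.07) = 49.98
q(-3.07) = -85.46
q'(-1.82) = 32.48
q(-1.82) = -33.93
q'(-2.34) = 39.76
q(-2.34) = -52.71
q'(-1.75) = 31.50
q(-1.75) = -31.69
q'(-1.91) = 33.74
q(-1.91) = -36.91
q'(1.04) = -7.56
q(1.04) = 1.71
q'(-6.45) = 97.30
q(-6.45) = -334.37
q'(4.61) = -57.54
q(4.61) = -114.49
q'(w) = 7 - 14*w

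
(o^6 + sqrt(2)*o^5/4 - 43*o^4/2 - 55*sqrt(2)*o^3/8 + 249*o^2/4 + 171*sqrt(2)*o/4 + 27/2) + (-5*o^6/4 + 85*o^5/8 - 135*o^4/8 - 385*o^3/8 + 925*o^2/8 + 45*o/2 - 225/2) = -o^6/4 + sqrt(2)*o^5/4 + 85*o^5/8 - 307*o^4/8 - 385*o^3/8 - 55*sqrt(2)*o^3/8 + 1423*o^2/8 + 45*o/2 + 171*sqrt(2)*o/4 - 99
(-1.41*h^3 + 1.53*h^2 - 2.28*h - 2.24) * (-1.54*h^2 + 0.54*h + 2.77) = 2.1714*h^5 - 3.1176*h^4 + 0.4317*h^3 + 6.4565*h^2 - 7.5252*h - 6.2048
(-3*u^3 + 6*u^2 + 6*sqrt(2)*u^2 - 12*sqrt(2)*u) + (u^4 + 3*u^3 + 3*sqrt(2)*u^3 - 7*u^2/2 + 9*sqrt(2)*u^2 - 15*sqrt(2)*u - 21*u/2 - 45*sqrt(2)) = u^4 + 3*sqrt(2)*u^3 + 5*u^2/2 + 15*sqrt(2)*u^2 - 27*sqrt(2)*u - 21*u/2 - 45*sqrt(2)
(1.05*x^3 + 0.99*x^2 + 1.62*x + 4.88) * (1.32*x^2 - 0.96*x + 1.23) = 1.386*x^5 + 0.2988*x^4 + 2.4795*x^3 + 6.1041*x^2 - 2.6922*x + 6.0024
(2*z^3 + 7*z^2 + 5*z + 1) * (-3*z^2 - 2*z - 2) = -6*z^5 - 25*z^4 - 33*z^3 - 27*z^2 - 12*z - 2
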